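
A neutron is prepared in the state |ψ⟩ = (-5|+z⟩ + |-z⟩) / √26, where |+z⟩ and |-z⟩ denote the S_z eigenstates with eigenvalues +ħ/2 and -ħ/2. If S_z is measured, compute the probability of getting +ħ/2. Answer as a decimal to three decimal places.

The +ħ/2 outcome corresponds to |+z⟩. Its amplitude in |ψ⟩ is -5/√26.
P = |-5|² / 26 = 25/26.

0.962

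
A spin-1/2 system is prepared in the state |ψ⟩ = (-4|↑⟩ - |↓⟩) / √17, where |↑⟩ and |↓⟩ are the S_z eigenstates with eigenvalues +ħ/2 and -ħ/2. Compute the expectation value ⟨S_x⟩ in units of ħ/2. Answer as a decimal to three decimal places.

⟨σ_x⟩ = 2 Re(a* b)/(|a|²+|b|²) with a = -4, b = -1.
a* b = 4, so ⟨σ_x⟩ = 8/17.
⟨S_x⟩ = (ħ/2)·⟨σ_x⟩.

0.471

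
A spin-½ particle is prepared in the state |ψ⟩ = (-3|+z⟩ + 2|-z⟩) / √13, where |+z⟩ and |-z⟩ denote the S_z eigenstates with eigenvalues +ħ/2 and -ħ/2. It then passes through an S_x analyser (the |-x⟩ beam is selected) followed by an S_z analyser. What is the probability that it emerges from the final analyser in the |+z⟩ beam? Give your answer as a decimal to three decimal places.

0.481

First analyser (S_x): P(|-x⟩) = |⟨-x|ψ⟩|² = 25/26.
After stage 1 the state is |-x⟩; P(|+z⟩) = |⟨+z|-x⟩|² = 1/2.
Joint probability = 25/26 × 1/2 = 0.481.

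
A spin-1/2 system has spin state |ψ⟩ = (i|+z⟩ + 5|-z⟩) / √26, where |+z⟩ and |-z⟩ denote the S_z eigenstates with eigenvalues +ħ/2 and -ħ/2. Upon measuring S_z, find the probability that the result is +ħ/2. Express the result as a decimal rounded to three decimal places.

The +ħ/2 outcome corresponds to |+z⟩. Its amplitude in |ψ⟩ is i/√26.
P = |i|² / 26 = 1/26.

0.038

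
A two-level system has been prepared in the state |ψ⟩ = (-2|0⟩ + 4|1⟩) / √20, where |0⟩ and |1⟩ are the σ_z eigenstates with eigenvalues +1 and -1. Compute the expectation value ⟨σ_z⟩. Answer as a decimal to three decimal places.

⟨σ_z⟩ = |a|² - |b|² divided by |a|²+|b|², with a, b the |0⟩, |1⟩ amplitudes.
= (4 - 16)/20 = -12/20.

-0.600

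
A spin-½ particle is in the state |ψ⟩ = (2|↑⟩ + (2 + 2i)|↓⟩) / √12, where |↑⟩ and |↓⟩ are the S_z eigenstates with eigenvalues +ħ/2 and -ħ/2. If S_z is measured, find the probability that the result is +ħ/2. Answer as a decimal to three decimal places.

The +ħ/2 outcome corresponds to |↑⟩. Its amplitude in |ψ⟩ is 2/√12.
P = |2|² / 12 = 4/12.

0.333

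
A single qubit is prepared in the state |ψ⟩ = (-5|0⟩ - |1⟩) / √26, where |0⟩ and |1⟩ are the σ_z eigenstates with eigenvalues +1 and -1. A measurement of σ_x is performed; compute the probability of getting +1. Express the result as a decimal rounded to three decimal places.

0.692

|+x⟩ = (|0⟩ + |1⟩)/√2, so ⟨+x|ψ⟩ = (-6) / (√2·√26).
P = |-6|² / 52 = 36/52.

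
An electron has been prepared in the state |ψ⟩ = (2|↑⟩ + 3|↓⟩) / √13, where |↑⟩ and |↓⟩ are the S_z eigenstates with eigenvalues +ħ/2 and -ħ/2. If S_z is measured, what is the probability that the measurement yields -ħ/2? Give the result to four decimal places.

0.6923

The -ħ/2 outcome corresponds to |↓⟩. Its amplitude in |ψ⟩ is 3/√13.
P = |3|² / 13 = 9/13.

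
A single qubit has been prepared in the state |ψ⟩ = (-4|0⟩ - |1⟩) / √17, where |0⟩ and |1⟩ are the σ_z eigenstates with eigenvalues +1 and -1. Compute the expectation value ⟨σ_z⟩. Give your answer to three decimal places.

0.882

⟨σ_z⟩ = |a|² - |b|² divided by |a|²+|b|², with a, b the |0⟩, |1⟩ amplitudes.
= (16 - 1)/17 = 15/17.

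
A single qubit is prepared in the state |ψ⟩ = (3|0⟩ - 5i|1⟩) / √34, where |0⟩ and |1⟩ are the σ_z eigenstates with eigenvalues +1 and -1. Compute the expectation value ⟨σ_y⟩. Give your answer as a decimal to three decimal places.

-0.882

⟨σ_y⟩ = 2 Im(a* b)/(|a|²+|b|²) with a = 3, b = -5i.
a* b = -15i, so ⟨σ_y⟩ = -30/34.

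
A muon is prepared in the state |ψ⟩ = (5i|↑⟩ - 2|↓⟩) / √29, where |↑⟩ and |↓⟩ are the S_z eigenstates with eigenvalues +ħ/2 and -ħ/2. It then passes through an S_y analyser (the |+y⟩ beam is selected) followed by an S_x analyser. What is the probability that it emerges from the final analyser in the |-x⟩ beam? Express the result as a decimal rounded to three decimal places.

0.422

First analyser (S_y): P(|+y⟩) = |⟨+y|ψ⟩|² = 49/58.
After stage 1 the state is |+y⟩; P(|-x⟩) = |⟨-x|+y⟩|² = 1/2.
Joint probability = 49/58 × 1/2 = 0.422.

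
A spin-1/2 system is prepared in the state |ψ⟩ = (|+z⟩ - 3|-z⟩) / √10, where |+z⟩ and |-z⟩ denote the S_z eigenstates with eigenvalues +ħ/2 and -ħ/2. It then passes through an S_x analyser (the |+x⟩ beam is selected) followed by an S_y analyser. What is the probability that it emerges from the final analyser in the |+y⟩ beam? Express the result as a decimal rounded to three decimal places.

First analyser (S_x): P(|+x⟩) = |⟨+x|ψ⟩|² = 4/20.
After stage 1 the state is |+x⟩; P(|+y⟩) = |⟨+y|+x⟩|² = 1/2.
Joint probability = 4/20 × 1/2 = 0.100.

0.100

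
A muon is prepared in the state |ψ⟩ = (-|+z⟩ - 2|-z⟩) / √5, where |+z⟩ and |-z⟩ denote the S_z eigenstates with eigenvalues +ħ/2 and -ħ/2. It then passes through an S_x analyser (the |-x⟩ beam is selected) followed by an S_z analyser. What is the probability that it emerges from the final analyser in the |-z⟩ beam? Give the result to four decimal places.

First analyser (S_x): P(|-x⟩) = |⟨-x|ψ⟩|² = 1/10.
After stage 1 the state is |-x⟩; P(|-z⟩) = |⟨-z|-x⟩|² = 1/2.
Joint probability = 1/10 × 1/2 = 0.0500.

0.0500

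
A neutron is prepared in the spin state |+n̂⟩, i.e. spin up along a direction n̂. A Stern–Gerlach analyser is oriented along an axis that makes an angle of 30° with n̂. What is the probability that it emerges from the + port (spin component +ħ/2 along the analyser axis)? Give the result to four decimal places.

For spin-½, the probability of finding spin-up along an axis at angle θ to the initial spin direction is cos²(θ/2); spin-down is sin²(θ/2).
θ = 30°, so P = cos²(15°) ≈ 0.9330.

0.9330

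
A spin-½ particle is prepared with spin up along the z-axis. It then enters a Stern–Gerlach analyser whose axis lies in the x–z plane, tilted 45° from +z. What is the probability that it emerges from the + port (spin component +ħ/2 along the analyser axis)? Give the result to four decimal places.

For spin-½, the probability of finding spin-up along an axis at angle θ to the initial spin direction is cos²(θ/2); spin-down is sin²(θ/2).
θ = 45°, so P = cos²(22.5°) ≈ 0.8536.

0.8536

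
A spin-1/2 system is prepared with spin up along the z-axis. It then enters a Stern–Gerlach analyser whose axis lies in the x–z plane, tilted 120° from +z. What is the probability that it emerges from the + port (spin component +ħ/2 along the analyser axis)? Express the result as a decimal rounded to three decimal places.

0.250

For spin-½, the probability of finding spin-up along an axis at angle θ to the initial spin direction is cos²(θ/2); spin-down is sin²(θ/2).
θ = 120°, so P = cos²(60°) ≈ 0.250.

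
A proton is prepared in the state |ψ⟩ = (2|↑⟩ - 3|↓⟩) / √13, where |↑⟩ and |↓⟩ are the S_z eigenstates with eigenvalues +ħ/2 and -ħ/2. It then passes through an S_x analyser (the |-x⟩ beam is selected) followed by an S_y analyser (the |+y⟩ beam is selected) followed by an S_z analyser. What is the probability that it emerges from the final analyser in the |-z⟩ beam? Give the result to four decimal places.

First analyser (S_x): P(|-x⟩) = |⟨-x|ψ⟩|² = 25/26.
After stage 1 the state is |-x⟩; P(|+y⟩) = |⟨+y|-x⟩|² = 1/2.
After stage 2 the state is |+y⟩; P(|-z⟩) = |⟨-z|+y⟩|² = 1/2.
Joint probability = 25/26 × 1/2 × 1/2 = 0.2404.

0.2404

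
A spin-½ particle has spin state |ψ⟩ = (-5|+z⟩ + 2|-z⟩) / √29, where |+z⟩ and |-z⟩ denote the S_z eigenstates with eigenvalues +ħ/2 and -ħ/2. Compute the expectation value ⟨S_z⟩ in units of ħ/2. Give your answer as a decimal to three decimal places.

⟨σ_z⟩ = |a|² - |b|² divided by |a|²+|b|², with a, b the |+z⟩, |-z⟩ amplitudes.
= (25 - 4)/29 = 21/29.
⟨S_z⟩ = (ħ/2)·⟨σ_z⟩.

0.724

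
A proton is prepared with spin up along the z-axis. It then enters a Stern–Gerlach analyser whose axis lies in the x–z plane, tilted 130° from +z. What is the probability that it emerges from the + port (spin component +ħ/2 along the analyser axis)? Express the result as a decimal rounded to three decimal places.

For spin-½, the probability of finding spin-up along an axis at angle θ to the initial spin direction is cos²(θ/2); spin-down is sin²(θ/2).
θ = 130°, so P = cos²(65°) ≈ 0.179.

0.179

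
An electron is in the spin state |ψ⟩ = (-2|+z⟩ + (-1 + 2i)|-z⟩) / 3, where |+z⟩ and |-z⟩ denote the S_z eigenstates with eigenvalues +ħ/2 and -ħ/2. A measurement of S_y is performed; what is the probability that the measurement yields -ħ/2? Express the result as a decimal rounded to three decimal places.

0.944

|-y⟩ = (|+z⟩ - i|-z⟩)/√2, so ⟨-y|ψ⟩ = (-4 - i) / (√2·3).
P = |-4 - i|² / 18 = 17/18.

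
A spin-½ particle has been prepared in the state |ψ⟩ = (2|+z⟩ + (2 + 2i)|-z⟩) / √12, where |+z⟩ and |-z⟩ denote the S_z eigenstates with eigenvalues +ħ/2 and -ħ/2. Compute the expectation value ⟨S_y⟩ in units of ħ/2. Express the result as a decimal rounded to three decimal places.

0.667

⟨σ_y⟩ = 2 Im(a* b)/(|a|²+|b|²) with a = 2, b = (2 + 2i).
a* b = (4 + 4i), so ⟨σ_y⟩ = 8/12.
⟨S_y⟩ = (ħ/2)·⟨σ_y⟩.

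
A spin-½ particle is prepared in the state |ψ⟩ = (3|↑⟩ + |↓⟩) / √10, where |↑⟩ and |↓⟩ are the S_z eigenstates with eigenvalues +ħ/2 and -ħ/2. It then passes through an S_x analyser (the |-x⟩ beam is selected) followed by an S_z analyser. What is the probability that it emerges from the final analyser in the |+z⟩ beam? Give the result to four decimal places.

0.1000

First analyser (S_x): P(|-x⟩) = |⟨-x|ψ⟩|² = 4/20.
After stage 1 the state is |-x⟩; P(|+z⟩) = |⟨+z|-x⟩|² = 1/2.
Joint probability = 4/20 × 1/2 = 0.1000.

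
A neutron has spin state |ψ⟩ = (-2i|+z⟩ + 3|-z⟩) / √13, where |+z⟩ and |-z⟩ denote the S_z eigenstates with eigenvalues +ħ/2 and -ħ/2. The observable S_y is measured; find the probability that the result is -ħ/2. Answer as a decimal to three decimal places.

0.038

|-y⟩ = (|+z⟩ - i|-z⟩)/√2, so ⟨-y|ψ⟩ = (i) / (√2·√13).
P = |i|² / 26 = 1/26.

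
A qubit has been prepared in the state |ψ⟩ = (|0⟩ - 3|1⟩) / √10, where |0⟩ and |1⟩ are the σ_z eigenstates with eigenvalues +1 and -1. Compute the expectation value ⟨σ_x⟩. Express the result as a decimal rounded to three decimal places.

⟨σ_x⟩ = 2 Re(a* b)/(|a|²+|b|²) with a = 1, b = -3.
a* b = -3, so ⟨σ_x⟩ = -6/10.

-0.600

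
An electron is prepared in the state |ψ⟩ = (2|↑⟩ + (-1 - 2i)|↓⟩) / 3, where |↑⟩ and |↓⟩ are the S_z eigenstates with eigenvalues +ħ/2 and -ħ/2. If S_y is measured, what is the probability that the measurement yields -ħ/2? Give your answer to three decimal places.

|-y⟩ = (|↑⟩ - i|↓⟩)/√2, so ⟨-y|ψ⟩ = (4 - i) / (√2·3).
P = |4 - i|² / 18 = 17/18.

0.944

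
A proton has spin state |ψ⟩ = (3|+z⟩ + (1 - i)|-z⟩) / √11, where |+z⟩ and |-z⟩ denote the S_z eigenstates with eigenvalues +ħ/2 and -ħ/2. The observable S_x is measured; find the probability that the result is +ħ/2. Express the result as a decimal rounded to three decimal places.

|+x⟩ = (|+z⟩ + |-z⟩)/√2, so ⟨+x|ψ⟩ = (4 - i) / (√2·√11).
P = |4 - i|² / 22 = 17/22.

0.773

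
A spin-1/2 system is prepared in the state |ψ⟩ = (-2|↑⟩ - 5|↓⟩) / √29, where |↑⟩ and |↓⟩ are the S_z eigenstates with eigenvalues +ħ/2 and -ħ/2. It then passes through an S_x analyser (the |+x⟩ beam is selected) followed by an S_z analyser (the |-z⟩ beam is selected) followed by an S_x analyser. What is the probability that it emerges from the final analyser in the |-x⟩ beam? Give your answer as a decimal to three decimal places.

0.211

First analyser (S_x): P(|+x⟩) = |⟨+x|ψ⟩|² = 49/58.
After stage 1 the state is |+x⟩; P(|-z⟩) = |⟨-z|+x⟩|² = 1/2.
After stage 2 the state is |-z⟩; P(|-x⟩) = |⟨-x|-z⟩|² = 1/2.
Joint probability = 49/58 × 1/2 × 1/2 = 0.211.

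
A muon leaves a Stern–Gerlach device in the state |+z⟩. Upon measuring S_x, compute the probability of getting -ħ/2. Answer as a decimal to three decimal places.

0.500

In the S_z basis, |+z⟩ = |↑⟩ and |-x⟩ = (|↑⟩ - |↓⟩)/√2.
|⟨-x|+z⟩|² = 1/2.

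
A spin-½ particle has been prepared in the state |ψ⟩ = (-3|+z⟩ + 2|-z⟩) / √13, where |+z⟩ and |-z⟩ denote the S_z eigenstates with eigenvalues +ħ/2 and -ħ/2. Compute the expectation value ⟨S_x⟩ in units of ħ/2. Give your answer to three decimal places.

-0.923

⟨σ_x⟩ = 2 Re(a* b)/(|a|²+|b|²) with a = -3, b = 2.
a* b = -6, so ⟨σ_x⟩ = -12/13.
⟨S_x⟩ = (ħ/2)·⟨σ_x⟩.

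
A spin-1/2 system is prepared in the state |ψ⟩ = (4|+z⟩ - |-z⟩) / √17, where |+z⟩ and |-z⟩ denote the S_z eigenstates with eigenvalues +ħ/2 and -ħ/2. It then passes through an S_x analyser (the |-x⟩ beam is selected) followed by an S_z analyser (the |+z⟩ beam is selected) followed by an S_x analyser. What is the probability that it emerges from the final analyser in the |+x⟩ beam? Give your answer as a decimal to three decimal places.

0.184

First analyser (S_x): P(|-x⟩) = |⟨-x|ψ⟩|² = 25/34.
After stage 1 the state is |-x⟩; P(|+z⟩) = |⟨+z|-x⟩|² = 1/2.
After stage 2 the state is |+z⟩; P(|+x⟩) = |⟨+x|+z⟩|² = 1/2.
Joint probability = 25/34 × 1/2 × 1/2 = 0.184.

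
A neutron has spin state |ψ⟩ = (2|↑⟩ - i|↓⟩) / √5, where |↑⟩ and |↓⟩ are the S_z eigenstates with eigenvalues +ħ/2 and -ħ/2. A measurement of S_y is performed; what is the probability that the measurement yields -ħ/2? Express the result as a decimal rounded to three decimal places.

|-y⟩ = (|↑⟩ - i|↓⟩)/√2, so ⟨-y|ψ⟩ = (3) / (√2·√5).
P = |3|² / 10 = 9/10.

0.900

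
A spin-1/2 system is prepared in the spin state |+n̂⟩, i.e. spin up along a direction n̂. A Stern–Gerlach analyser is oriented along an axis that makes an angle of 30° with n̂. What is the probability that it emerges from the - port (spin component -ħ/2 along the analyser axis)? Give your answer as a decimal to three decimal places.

0.067

For spin-½, the probability of finding spin-up along an axis at angle θ to the initial spin direction is cos²(θ/2); spin-down is sin²(θ/2).
θ = 30°, so P = sin²(15°) ≈ 0.067.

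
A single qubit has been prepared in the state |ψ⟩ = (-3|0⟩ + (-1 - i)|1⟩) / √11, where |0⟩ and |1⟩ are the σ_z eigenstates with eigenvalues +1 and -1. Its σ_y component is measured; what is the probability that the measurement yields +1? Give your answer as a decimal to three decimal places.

0.773

|+y⟩ = (|0⟩ + i|1⟩)/√2, so ⟨+y|ψ⟩ = (-4 + i) / (√2·√11).
P = |-4 + i|² / 22 = 17/22.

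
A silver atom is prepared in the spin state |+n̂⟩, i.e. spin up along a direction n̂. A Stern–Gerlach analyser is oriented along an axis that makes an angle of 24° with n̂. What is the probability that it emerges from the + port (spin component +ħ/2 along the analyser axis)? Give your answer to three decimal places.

For spin-½, the probability of finding spin-up along an axis at angle θ to the initial spin direction is cos²(θ/2); spin-down is sin²(θ/2).
θ = 24°, so P = cos²(12°) ≈ 0.957.

0.957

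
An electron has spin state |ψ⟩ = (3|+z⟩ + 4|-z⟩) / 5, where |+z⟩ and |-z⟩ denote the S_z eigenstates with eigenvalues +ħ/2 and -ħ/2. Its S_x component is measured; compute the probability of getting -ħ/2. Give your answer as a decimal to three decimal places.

0.020

|-x⟩ = (|+z⟩ - |-z⟩)/√2, so ⟨-x|ψ⟩ = (-1) / (√2·5).
P = |-1|² / 50 = 1/50.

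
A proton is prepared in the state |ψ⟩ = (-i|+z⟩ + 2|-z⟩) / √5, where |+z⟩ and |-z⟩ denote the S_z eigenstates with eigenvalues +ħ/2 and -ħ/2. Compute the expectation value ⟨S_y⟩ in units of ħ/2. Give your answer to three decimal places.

0.800

⟨σ_y⟩ = 2 Im(a* b)/(|a|²+|b|²) with a = -i, b = 2.
a* b = 2i, so ⟨σ_y⟩ = 4/5.
⟨S_y⟩ = (ħ/2)·⟨σ_y⟩.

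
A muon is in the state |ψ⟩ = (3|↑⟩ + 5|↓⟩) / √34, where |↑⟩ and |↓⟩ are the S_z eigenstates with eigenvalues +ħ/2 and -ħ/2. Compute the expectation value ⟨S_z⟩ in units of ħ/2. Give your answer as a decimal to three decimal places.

⟨σ_z⟩ = |a|² - |b|² divided by |a|²+|b|², with a, b the |↑⟩, |↓⟩ amplitudes.
= (9 - 25)/34 = -16/34.
⟨S_z⟩ = (ħ/2)·⟨σ_z⟩.

-0.471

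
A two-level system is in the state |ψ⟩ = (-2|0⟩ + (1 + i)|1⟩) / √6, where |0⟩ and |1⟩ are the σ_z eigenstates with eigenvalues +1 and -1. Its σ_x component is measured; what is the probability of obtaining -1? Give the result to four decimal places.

0.8333

|-x⟩ = (|0⟩ - |1⟩)/√2, so ⟨-x|ψ⟩ = (-3 - i) / (√2·√6).
P = |-3 - i|² / 12 = 10/12.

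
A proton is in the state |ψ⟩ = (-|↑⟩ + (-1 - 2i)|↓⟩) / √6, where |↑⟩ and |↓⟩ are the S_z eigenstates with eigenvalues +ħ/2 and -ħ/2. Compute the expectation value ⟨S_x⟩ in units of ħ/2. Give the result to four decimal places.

0.3333

⟨σ_x⟩ = 2 Re(a* b)/(|a|²+|b|²) with a = -1, b = (-1 - 2i).
a* b = (1 + 2i), so ⟨σ_x⟩ = 2/6.
⟨S_x⟩ = (ħ/2)·⟨σ_x⟩.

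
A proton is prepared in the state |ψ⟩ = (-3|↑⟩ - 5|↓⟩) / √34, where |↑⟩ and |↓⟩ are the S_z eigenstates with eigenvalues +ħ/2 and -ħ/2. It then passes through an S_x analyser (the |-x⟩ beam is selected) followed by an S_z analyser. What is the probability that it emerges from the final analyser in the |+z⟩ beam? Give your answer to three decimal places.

0.029

First analyser (S_x): P(|-x⟩) = |⟨-x|ψ⟩|² = 4/68.
After stage 1 the state is |-x⟩; P(|+z⟩) = |⟨+z|-x⟩|² = 1/2.
Joint probability = 4/68 × 1/2 = 0.029.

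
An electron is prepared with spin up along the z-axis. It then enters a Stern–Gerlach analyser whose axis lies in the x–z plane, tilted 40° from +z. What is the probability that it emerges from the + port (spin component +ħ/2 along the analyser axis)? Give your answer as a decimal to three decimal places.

0.883

For spin-½, the probability of finding spin-up along an axis at angle θ to the initial spin direction is cos²(θ/2); spin-down is sin²(θ/2).
θ = 40°, so P = cos²(20°) ≈ 0.883.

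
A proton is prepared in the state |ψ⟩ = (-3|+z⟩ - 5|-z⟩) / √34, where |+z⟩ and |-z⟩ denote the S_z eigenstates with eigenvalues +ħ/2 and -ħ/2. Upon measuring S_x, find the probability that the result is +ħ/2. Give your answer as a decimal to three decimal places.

|+x⟩ = (|+z⟩ + |-z⟩)/√2, so ⟨+x|ψ⟩ = (-8) / (√2·√34).
P = |-8|² / 68 = 64/68.

0.941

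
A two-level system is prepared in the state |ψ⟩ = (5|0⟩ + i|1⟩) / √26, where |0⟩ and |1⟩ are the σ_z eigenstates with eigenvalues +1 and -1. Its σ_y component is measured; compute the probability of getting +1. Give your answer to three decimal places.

|+y⟩ = (|0⟩ + i|1⟩)/√2, so ⟨+y|ψ⟩ = (6) / (√2·√26).
P = |6|² / 52 = 36/52.

0.692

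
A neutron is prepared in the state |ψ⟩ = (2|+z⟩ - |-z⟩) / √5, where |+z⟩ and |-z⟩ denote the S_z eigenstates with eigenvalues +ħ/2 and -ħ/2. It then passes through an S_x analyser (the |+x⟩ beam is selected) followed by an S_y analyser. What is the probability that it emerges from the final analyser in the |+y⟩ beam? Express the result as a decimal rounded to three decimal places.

0.050

First analyser (S_x): P(|+x⟩) = |⟨+x|ψ⟩|² = 1/10.
After stage 1 the state is |+x⟩; P(|+y⟩) = |⟨+y|+x⟩|² = 1/2.
Joint probability = 1/10 × 1/2 = 0.050.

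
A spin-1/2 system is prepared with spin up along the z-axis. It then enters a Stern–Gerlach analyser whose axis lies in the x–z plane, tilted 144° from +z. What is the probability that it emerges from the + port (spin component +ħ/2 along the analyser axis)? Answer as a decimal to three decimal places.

For spin-½, the probability of finding spin-up along an axis at angle θ to the initial spin direction is cos²(θ/2); spin-down is sin²(θ/2).
θ = 144°, so P = cos²(72°) ≈ 0.095.

0.095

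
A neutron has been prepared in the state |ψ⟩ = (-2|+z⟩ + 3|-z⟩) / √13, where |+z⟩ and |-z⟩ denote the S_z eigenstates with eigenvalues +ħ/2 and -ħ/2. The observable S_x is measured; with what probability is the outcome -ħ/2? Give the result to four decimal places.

|-x⟩ = (|+z⟩ - |-z⟩)/√2, so ⟨-x|ψ⟩ = (-5) / (√2·√13).
P = |-5|² / 26 = 25/26.

0.9615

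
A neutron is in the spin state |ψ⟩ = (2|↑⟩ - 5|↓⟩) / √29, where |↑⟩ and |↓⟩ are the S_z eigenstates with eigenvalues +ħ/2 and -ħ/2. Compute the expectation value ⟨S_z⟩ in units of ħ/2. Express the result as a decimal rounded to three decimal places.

⟨σ_z⟩ = |a|² - |b|² divided by |a|²+|b|², with a, b the |↑⟩, |↓⟩ amplitudes.
= (4 - 25)/29 = -21/29.
⟨S_z⟩ = (ħ/2)·⟨σ_z⟩.

-0.724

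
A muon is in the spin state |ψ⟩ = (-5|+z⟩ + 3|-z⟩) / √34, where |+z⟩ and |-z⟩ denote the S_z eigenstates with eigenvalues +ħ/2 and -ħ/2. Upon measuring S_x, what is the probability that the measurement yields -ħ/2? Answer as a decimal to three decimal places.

0.941

|-x⟩ = (|+z⟩ - |-z⟩)/√2, so ⟨-x|ψ⟩ = (-8) / (√2·√34).
P = |-8|² / 68 = 64/68.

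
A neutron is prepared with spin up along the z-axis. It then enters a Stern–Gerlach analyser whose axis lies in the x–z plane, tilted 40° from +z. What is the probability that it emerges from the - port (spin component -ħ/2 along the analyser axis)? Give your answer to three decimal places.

0.117

For spin-½, the probability of finding spin-up along an axis at angle θ to the initial spin direction is cos²(θ/2); spin-down is sin²(θ/2).
θ = 40°, so P = sin²(20°) ≈ 0.117.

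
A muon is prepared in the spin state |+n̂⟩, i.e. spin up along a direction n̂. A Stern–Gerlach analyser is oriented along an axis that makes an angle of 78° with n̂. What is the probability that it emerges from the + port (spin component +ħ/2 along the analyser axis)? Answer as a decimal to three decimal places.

For spin-½, the probability of finding spin-up along an axis at angle θ to the initial spin direction is cos²(θ/2); spin-down is sin²(θ/2).
θ = 78°, so P = cos²(39°) ≈ 0.604.

0.604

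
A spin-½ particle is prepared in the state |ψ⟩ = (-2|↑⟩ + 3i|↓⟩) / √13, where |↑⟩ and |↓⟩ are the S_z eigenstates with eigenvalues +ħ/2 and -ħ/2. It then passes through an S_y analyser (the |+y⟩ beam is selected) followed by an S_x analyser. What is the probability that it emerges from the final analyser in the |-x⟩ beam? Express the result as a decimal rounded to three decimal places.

First analyser (S_y): P(|+y⟩) = |⟨+y|ψ⟩|² = 1/26.
After stage 1 the state is |+y⟩; P(|-x⟩) = |⟨-x|+y⟩|² = 1/2.
Joint probability = 1/26 × 1/2 = 0.019.

0.019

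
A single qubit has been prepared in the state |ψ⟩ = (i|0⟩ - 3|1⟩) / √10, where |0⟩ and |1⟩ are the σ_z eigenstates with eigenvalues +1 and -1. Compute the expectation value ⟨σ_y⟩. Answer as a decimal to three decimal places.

0.600

⟨σ_y⟩ = 2 Im(a* b)/(|a|²+|b|²) with a = i, b = -3.
a* b = 3i, so ⟨σ_y⟩ = 6/10.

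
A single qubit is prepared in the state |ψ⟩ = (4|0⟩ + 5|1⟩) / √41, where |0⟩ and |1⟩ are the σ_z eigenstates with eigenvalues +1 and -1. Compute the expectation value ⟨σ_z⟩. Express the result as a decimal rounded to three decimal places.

⟨σ_z⟩ = |a|² - |b|² divided by |a|²+|b|², with a, b the |0⟩, |1⟩ amplitudes.
= (16 - 25)/41 = -9/41.

-0.220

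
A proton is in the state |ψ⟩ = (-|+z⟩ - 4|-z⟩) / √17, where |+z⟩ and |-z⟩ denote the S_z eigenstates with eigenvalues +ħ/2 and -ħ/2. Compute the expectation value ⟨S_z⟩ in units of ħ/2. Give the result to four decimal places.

-0.8824

⟨σ_z⟩ = |a|² - |b|² divided by |a|²+|b|², with a, b the |+z⟩, |-z⟩ amplitudes.
= (1 - 16)/17 = -15/17.
⟨S_z⟩ = (ħ/2)·⟨σ_z⟩.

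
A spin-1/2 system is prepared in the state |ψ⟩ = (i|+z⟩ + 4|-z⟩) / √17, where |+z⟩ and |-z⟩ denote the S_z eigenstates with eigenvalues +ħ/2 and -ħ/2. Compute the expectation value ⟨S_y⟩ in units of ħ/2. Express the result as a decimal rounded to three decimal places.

-0.471

⟨σ_y⟩ = 2 Im(a* b)/(|a|²+|b|²) with a = i, b = 4.
a* b = -4i, so ⟨σ_y⟩ = -8/17.
⟨S_y⟩ = (ħ/2)·⟨σ_y⟩.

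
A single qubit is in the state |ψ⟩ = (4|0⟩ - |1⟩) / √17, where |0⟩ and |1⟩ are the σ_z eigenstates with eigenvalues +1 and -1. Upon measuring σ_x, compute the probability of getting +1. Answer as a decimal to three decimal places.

|+x⟩ = (|0⟩ + |1⟩)/√2, so ⟨+x|ψ⟩ = (3) / (√2·√17).
P = |3|² / 34 = 9/34.

0.265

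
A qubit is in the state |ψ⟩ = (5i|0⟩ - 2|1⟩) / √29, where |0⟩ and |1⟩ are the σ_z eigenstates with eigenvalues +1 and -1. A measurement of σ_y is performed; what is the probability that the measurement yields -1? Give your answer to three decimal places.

|-y⟩ = (|0⟩ - i|1⟩)/√2, so ⟨-y|ψ⟩ = (3i) / (√2·√29).
P = |3i|² / 58 = 9/58.

0.155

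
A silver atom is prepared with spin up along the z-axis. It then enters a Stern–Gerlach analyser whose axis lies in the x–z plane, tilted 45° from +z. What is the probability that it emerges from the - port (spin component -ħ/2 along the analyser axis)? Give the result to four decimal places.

For spin-½, the probability of finding spin-up along an axis at angle θ to the initial spin direction is cos²(θ/2); spin-down is sin²(θ/2).
θ = 45°, so P = sin²(22.5°) ≈ 0.1464.

0.1464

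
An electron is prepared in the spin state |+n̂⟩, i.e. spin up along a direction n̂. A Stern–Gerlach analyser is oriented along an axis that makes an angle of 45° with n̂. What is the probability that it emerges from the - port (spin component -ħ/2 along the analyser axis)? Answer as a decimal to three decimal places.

For spin-½, the probability of finding spin-up along an axis at angle θ to the initial spin direction is cos²(θ/2); spin-down is sin²(θ/2).
θ = 45°, so P = sin²(22.5°) ≈ 0.146.

0.146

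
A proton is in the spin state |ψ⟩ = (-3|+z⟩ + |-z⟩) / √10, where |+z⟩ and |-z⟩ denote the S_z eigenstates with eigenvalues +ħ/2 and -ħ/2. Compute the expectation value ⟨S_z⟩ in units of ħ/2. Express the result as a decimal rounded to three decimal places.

⟨σ_z⟩ = |a|² - |b|² divided by |a|²+|b|², with a, b the |+z⟩, |-z⟩ amplitudes.
= (9 - 1)/10 = 8/10.
⟨S_z⟩ = (ħ/2)·⟨σ_z⟩.

0.800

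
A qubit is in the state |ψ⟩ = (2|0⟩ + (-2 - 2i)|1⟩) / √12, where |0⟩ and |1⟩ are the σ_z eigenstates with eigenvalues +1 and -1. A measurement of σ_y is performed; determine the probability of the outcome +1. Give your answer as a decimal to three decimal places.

0.167

|+y⟩ = (|0⟩ + i|1⟩)/√2, so ⟨+y|ψ⟩ = (2i) / (√2·√12).
P = |2i|² / 24 = 4/24.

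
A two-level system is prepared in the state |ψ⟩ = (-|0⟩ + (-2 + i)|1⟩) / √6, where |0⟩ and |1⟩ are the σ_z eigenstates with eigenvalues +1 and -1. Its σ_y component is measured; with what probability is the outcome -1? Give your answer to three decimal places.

0.667

|-y⟩ = (|0⟩ - i|1⟩)/√2, so ⟨-y|ψ⟩ = (-2 - 2i) / (√2·√6).
P = |-2 - 2i|² / 12 = 8/12.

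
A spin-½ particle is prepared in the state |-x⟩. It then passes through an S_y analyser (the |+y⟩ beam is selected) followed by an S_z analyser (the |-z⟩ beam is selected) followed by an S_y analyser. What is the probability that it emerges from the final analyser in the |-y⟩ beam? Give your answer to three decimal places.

First analyser (S_y): from |-x⟩, P(|+y⟩) = 1/2.
After stage 1 the state is |+y⟩; P(|-z⟩) = |⟨-z|+y⟩|² = 1/2.
After stage 2 the state is |-z⟩; P(|-y⟩) = |⟨-y|-z⟩|² = 1/2.
Joint probability = 1/2 × 1/2 × 1/2 = 0.125.

0.125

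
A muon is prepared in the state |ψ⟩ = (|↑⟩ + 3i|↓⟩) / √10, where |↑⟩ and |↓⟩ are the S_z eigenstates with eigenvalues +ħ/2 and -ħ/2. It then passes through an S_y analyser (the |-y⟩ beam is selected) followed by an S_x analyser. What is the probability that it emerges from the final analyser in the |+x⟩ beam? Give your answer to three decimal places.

0.100

First analyser (S_y): P(|-y⟩) = |⟨-y|ψ⟩|² = 4/20.
After stage 1 the state is |-y⟩; P(|+x⟩) = |⟨+x|-y⟩|² = 1/2.
Joint probability = 4/20 × 1/2 = 0.100.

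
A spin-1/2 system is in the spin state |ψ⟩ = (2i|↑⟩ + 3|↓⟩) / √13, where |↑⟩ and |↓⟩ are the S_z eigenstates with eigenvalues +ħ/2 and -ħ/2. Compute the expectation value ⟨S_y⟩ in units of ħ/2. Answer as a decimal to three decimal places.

⟨σ_y⟩ = 2 Im(a* b)/(|a|²+|b|²) with a = 2i, b = 3.
a* b = -6i, so ⟨σ_y⟩ = -12/13.
⟨S_y⟩ = (ħ/2)·⟨σ_y⟩.

-0.923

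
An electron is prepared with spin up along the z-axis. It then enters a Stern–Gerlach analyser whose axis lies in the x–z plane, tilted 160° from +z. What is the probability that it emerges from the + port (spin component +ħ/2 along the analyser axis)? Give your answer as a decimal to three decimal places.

0.030

For spin-½, the probability of finding spin-up along an axis at angle θ to the initial spin direction is cos²(θ/2); spin-down is sin²(θ/2).
θ = 160°, so P = cos²(80°) ≈ 0.030.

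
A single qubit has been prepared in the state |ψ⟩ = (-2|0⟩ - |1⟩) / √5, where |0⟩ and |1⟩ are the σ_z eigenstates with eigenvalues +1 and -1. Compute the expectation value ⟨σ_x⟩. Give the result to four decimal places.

0.8000

⟨σ_x⟩ = 2 Re(a* b)/(|a|²+|b|²) with a = -2, b = -1.
a* b = 2, so ⟨σ_x⟩ = 4/5.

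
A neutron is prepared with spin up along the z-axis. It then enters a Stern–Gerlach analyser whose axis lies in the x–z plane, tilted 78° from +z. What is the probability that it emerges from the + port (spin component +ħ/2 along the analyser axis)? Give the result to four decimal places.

For spin-½, the probability of finding spin-up along an axis at angle θ to the initial spin direction is cos²(θ/2); spin-down is sin²(θ/2).
θ = 78°, so P = cos²(39°) ≈ 0.6040.

0.6040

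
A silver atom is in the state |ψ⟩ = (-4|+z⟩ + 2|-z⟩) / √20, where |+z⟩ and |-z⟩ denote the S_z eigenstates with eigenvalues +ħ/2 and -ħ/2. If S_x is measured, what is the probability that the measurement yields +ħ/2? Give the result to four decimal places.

0.1000

|+x⟩ = (|+z⟩ + |-z⟩)/√2, so ⟨+x|ψ⟩ = (-2) / (√2·√20).
P = |-2|² / 40 = 4/40.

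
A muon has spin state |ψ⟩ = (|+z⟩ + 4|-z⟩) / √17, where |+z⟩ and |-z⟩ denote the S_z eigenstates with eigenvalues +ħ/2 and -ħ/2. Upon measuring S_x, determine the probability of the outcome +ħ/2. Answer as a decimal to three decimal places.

0.735

|+x⟩ = (|+z⟩ + |-z⟩)/√2, so ⟨+x|ψ⟩ = (5) / (√2·√17).
P = |5|² / 34 = 25/34.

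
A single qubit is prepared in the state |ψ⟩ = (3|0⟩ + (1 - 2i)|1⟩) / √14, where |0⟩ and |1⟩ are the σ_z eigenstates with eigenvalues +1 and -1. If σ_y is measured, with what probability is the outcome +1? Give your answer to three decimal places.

0.071

|+y⟩ = (|0⟩ + i|1⟩)/√2, so ⟨+y|ψ⟩ = (1 - i) / (√2·√14).
P = |1 - i|² / 28 = 2/28.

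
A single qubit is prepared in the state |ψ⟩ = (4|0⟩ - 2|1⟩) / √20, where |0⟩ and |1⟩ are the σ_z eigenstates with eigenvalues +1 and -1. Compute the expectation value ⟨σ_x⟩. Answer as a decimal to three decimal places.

-0.800

⟨σ_x⟩ = 2 Re(a* b)/(|a|²+|b|²) with a = 4, b = -2.
a* b = -8, so ⟨σ_x⟩ = -16/20.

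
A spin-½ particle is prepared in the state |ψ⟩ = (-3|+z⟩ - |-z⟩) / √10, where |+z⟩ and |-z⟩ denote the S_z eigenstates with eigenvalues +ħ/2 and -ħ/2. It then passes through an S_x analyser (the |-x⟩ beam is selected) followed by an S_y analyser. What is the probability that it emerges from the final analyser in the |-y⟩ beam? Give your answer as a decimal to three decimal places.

0.100

First analyser (S_x): P(|-x⟩) = |⟨-x|ψ⟩|² = 4/20.
After stage 1 the state is |-x⟩; P(|-y⟩) = |⟨-y|-x⟩|² = 1/2.
Joint probability = 4/20 × 1/2 = 0.100.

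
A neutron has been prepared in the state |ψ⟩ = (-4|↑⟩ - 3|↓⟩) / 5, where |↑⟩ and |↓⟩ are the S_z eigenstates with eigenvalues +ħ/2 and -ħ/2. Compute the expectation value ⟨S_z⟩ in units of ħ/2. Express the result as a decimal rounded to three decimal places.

⟨σ_z⟩ = |a|² - |b|² divided by |a|²+|b|², with a, b the |↑⟩, |↓⟩ amplitudes.
= (16 - 9)/25 = 7/25.
⟨S_z⟩ = (ħ/2)·⟨σ_z⟩.

0.280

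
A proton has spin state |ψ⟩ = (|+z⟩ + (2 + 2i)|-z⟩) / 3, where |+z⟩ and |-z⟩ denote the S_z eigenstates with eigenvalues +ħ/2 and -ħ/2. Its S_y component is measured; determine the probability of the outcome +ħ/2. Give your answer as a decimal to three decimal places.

0.722

|+y⟩ = (|+z⟩ + i|-z⟩)/√2, so ⟨+y|ψ⟩ = (3 - 2i) / (√2·3).
P = |3 - 2i|² / 18 = 13/18.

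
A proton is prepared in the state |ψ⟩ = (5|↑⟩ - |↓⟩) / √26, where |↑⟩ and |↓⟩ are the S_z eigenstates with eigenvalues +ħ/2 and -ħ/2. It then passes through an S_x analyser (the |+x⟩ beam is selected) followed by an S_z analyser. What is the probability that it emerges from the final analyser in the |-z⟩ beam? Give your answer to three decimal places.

0.154

First analyser (S_x): P(|+x⟩) = |⟨+x|ψ⟩|² = 16/52.
After stage 1 the state is |+x⟩; P(|-z⟩) = |⟨-z|+x⟩|² = 1/2.
Joint probability = 16/52 × 1/2 = 0.154.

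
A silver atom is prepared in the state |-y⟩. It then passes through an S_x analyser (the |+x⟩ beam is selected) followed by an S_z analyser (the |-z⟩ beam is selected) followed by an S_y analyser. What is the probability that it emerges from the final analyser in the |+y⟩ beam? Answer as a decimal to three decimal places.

0.125

First analyser (S_x): from |-y⟩, P(|+x⟩) = 1/2.
After stage 1 the state is |+x⟩; P(|-z⟩) = |⟨-z|+x⟩|² = 1/2.
After stage 2 the state is |-z⟩; P(|+y⟩) = |⟨+y|-z⟩|² = 1/2.
Joint probability = 1/2 × 1/2 × 1/2 = 0.125.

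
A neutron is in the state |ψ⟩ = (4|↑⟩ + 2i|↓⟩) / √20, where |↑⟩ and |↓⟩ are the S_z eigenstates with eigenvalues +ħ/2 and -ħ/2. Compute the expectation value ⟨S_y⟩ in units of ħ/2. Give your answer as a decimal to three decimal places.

⟨σ_y⟩ = 2 Im(a* b)/(|a|²+|b|²) with a = 4, b = 2i.
a* b = 8i, so ⟨σ_y⟩ = 16/20.
⟨S_y⟩ = (ħ/2)·⟨σ_y⟩.

0.800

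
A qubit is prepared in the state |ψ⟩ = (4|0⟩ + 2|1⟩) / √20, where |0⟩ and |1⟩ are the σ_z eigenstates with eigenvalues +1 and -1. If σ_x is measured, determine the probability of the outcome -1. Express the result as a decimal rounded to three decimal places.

|-x⟩ = (|0⟩ - |1⟩)/√2, so ⟨-x|ψ⟩ = (2) / (√2·√20).
P = |2|² / 40 = 4/40.

0.100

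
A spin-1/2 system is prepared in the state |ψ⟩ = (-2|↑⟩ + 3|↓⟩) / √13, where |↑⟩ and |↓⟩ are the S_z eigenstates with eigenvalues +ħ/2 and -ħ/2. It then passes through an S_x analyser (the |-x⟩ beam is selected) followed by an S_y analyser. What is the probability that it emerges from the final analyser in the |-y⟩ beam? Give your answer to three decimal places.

0.481

First analyser (S_x): P(|-x⟩) = |⟨-x|ψ⟩|² = 25/26.
After stage 1 the state is |-x⟩; P(|-y⟩) = |⟨-y|-x⟩|² = 1/2.
Joint probability = 25/26 × 1/2 = 0.481.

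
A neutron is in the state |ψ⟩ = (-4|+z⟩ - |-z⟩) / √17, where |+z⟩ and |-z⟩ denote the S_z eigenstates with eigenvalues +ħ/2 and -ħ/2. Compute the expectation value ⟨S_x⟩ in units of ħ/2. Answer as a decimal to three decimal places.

⟨σ_x⟩ = 2 Re(a* b)/(|a|²+|b|²) with a = -4, b = -1.
a* b = 4, so ⟨σ_x⟩ = 8/17.
⟨S_x⟩ = (ħ/2)·⟨σ_x⟩.

0.471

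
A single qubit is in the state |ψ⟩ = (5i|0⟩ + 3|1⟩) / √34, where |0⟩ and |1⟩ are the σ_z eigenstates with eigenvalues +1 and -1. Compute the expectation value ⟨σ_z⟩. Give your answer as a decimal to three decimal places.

⟨σ_z⟩ = |a|² - |b|² divided by |a|²+|b|², with a, b the |0⟩, |1⟩ amplitudes.
= (25 - 9)/34 = 16/34.

0.471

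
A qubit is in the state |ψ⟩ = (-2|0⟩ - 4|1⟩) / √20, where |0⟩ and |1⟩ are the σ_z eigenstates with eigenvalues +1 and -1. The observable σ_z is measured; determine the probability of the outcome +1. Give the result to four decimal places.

0.2000

The +1 outcome corresponds to |0⟩. Its amplitude in |ψ⟩ is -2/√20.
P = |-2|² / 20 = 4/20.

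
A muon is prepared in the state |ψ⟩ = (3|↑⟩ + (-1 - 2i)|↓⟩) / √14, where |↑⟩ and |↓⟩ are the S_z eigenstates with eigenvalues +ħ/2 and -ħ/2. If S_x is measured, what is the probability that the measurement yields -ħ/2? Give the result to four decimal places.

|-x⟩ = (|↑⟩ - |↓⟩)/√2, so ⟨-x|ψ⟩ = (4 + 2i) / (√2·√14).
P = |4 + 2i|² / 28 = 20/28.

0.7143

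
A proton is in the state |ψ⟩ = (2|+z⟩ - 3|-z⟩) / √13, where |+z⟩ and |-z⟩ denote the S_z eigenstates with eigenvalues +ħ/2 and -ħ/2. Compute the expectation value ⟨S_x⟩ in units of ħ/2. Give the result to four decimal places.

⟨σ_x⟩ = 2 Re(a* b)/(|a|²+|b|²) with a = 2, b = -3.
a* b = -6, so ⟨σ_x⟩ = -12/13.
⟨S_x⟩ = (ħ/2)·⟨σ_x⟩.

-0.9231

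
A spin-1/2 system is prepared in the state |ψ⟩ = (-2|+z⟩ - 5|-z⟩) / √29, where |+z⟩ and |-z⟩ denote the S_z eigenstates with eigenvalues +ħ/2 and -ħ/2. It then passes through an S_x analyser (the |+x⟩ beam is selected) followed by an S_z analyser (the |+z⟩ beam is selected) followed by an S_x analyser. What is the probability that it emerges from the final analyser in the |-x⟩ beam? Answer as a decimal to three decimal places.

First analyser (S_x): P(|+x⟩) = |⟨+x|ψ⟩|² = 49/58.
After stage 1 the state is |+x⟩; P(|+z⟩) = |⟨+z|+x⟩|² = 1/2.
After stage 2 the state is |+z⟩; P(|-x⟩) = |⟨-x|+z⟩|² = 1/2.
Joint probability = 49/58 × 1/2 × 1/2 = 0.211.

0.211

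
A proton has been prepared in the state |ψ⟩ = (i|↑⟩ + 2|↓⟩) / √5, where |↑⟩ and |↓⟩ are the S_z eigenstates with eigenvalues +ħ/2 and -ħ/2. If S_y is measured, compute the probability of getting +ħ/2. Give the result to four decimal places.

|+y⟩ = (|↑⟩ + i|↓⟩)/√2, so ⟨+y|ψ⟩ = (-i) / (√2·√5).
P = |-i|² / 10 = 1/10.

0.1000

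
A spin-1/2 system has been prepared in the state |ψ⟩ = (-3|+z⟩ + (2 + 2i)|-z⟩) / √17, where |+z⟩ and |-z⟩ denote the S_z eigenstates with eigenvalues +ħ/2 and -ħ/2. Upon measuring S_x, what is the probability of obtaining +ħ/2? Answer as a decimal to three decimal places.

0.147

|+x⟩ = (|+z⟩ + |-z⟩)/√2, so ⟨+x|ψ⟩ = (-1 + 2i) / (√2·√17).
P = |-1 + 2i|² / 34 = 5/34.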